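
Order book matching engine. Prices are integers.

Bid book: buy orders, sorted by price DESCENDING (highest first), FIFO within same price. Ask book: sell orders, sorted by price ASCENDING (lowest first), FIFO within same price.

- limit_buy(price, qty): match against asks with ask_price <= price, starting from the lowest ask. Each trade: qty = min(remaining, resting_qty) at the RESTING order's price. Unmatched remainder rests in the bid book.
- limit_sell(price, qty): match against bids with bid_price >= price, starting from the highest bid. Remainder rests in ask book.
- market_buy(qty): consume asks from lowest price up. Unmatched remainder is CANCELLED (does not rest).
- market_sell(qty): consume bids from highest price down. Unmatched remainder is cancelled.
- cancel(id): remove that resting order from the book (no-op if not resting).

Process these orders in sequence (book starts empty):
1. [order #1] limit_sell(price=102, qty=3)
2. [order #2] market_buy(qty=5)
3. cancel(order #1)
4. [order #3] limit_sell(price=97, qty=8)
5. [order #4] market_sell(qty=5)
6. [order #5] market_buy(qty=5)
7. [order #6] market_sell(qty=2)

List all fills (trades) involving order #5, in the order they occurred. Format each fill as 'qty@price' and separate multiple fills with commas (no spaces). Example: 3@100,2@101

After op 1 [order #1] limit_sell(price=102, qty=3): fills=none; bids=[-] asks=[#1:3@102]
After op 2 [order #2] market_buy(qty=5): fills=#2x#1:3@102; bids=[-] asks=[-]
After op 3 cancel(order #1): fills=none; bids=[-] asks=[-]
After op 4 [order #3] limit_sell(price=97, qty=8): fills=none; bids=[-] asks=[#3:8@97]
After op 5 [order #4] market_sell(qty=5): fills=none; bids=[-] asks=[#3:8@97]
After op 6 [order #5] market_buy(qty=5): fills=#5x#3:5@97; bids=[-] asks=[#3:3@97]
After op 7 [order #6] market_sell(qty=2): fills=none; bids=[-] asks=[#3:3@97]

Answer: 5@97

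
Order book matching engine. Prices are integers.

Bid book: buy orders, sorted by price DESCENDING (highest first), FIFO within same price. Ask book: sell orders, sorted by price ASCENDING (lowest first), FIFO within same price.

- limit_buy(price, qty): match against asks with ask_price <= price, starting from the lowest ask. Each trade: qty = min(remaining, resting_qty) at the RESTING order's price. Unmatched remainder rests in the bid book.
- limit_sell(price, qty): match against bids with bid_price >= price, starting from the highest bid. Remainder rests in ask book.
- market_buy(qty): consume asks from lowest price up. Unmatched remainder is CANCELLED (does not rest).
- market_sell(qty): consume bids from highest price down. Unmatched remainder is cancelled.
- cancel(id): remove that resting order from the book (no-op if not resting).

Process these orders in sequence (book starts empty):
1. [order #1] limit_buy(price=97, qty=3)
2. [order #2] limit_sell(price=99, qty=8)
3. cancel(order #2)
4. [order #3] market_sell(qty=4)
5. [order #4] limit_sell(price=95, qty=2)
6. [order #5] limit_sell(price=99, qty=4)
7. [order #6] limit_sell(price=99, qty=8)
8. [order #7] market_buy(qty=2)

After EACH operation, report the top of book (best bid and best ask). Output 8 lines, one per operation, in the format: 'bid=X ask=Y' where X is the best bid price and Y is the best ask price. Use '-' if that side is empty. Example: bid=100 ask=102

After op 1 [order #1] limit_buy(price=97, qty=3): fills=none; bids=[#1:3@97] asks=[-]
After op 2 [order #2] limit_sell(price=99, qty=8): fills=none; bids=[#1:3@97] asks=[#2:8@99]
After op 3 cancel(order #2): fills=none; bids=[#1:3@97] asks=[-]
After op 4 [order #3] market_sell(qty=4): fills=#1x#3:3@97; bids=[-] asks=[-]
After op 5 [order #4] limit_sell(price=95, qty=2): fills=none; bids=[-] asks=[#4:2@95]
After op 6 [order #5] limit_sell(price=99, qty=4): fills=none; bids=[-] asks=[#4:2@95 #5:4@99]
After op 7 [order #6] limit_sell(price=99, qty=8): fills=none; bids=[-] asks=[#4:2@95 #5:4@99 #6:8@99]
After op 8 [order #7] market_buy(qty=2): fills=#7x#4:2@95; bids=[-] asks=[#5:4@99 #6:8@99]

Answer: bid=97 ask=-
bid=97 ask=99
bid=97 ask=-
bid=- ask=-
bid=- ask=95
bid=- ask=95
bid=- ask=95
bid=- ask=99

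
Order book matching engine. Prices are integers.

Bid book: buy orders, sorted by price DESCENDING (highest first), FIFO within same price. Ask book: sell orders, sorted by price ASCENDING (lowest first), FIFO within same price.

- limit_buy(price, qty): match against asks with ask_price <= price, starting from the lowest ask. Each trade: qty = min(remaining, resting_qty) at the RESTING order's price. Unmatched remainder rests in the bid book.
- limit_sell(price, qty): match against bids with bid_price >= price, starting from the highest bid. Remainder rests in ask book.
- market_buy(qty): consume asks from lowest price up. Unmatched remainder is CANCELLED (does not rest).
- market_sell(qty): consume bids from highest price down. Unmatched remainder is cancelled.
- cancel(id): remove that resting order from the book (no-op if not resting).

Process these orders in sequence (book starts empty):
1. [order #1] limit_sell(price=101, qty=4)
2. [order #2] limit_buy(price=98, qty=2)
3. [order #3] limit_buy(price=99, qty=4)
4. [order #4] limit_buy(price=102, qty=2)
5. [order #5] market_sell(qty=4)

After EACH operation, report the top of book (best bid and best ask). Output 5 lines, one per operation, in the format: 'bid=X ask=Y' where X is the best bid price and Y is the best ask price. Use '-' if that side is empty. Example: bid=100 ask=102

Answer: bid=- ask=101
bid=98 ask=101
bid=99 ask=101
bid=99 ask=101
bid=98 ask=101

Derivation:
After op 1 [order #1] limit_sell(price=101, qty=4): fills=none; bids=[-] asks=[#1:4@101]
After op 2 [order #2] limit_buy(price=98, qty=2): fills=none; bids=[#2:2@98] asks=[#1:4@101]
After op 3 [order #3] limit_buy(price=99, qty=4): fills=none; bids=[#3:4@99 #2:2@98] asks=[#1:4@101]
After op 4 [order #4] limit_buy(price=102, qty=2): fills=#4x#1:2@101; bids=[#3:4@99 #2:2@98] asks=[#1:2@101]
After op 5 [order #5] market_sell(qty=4): fills=#3x#5:4@99; bids=[#2:2@98] asks=[#1:2@101]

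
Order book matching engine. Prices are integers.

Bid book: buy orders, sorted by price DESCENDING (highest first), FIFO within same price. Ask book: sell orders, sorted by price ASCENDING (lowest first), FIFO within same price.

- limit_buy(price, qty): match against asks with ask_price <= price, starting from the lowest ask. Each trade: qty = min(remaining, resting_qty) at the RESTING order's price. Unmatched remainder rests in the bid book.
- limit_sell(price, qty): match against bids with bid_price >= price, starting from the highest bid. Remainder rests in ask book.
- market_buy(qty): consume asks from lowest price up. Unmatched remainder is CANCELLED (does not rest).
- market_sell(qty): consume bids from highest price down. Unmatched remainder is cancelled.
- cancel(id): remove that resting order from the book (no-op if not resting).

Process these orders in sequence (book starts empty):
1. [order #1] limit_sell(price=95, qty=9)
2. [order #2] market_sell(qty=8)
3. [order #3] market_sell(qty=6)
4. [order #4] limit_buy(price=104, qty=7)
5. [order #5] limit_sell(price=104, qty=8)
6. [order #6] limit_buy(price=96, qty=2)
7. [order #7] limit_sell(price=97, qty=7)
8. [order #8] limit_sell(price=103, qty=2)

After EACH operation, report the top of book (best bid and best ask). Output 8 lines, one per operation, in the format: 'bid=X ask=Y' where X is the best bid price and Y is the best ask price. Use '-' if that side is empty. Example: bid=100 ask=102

After op 1 [order #1] limit_sell(price=95, qty=9): fills=none; bids=[-] asks=[#1:9@95]
After op 2 [order #2] market_sell(qty=8): fills=none; bids=[-] asks=[#1:9@95]
After op 3 [order #3] market_sell(qty=6): fills=none; bids=[-] asks=[#1:9@95]
After op 4 [order #4] limit_buy(price=104, qty=7): fills=#4x#1:7@95; bids=[-] asks=[#1:2@95]
After op 5 [order #5] limit_sell(price=104, qty=8): fills=none; bids=[-] asks=[#1:2@95 #5:8@104]
After op 6 [order #6] limit_buy(price=96, qty=2): fills=#6x#1:2@95; bids=[-] asks=[#5:8@104]
After op 7 [order #7] limit_sell(price=97, qty=7): fills=none; bids=[-] asks=[#7:7@97 #5:8@104]
After op 8 [order #8] limit_sell(price=103, qty=2): fills=none; bids=[-] asks=[#7:7@97 #8:2@103 #5:8@104]

Answer: bid=- ask=95
bid=- ask=95
bid=- ask=95
bid=- ask=95
bid=- ask=95
bid=- ask=104
bid=- ask=97
bid=- ask=97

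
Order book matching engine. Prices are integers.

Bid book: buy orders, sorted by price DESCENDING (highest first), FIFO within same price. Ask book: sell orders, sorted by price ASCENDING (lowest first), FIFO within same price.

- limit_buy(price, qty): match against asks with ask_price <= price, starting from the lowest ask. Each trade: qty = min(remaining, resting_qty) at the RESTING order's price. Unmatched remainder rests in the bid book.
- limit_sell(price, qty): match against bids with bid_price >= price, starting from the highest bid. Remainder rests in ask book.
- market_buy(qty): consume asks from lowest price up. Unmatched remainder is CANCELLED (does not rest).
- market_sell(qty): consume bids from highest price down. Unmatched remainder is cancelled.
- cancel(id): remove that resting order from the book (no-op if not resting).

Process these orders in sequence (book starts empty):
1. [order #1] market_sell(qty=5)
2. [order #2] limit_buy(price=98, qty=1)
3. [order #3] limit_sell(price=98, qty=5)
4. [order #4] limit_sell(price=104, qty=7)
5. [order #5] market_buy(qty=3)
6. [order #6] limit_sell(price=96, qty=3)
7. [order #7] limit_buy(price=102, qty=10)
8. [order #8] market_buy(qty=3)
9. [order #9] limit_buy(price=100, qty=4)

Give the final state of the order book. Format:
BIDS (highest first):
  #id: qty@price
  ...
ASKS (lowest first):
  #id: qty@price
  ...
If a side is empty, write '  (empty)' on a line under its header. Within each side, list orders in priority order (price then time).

Answer: BIDS (highest first):
  #7: 6@102
  #9: 4@100
ASKS (lowest first):
  #4: 4@104

Derivation:
After op 1 [order #1] market_sell(qty=5): fills=none; bids=[-] asks=[-]
After op 2 [order #2] limit_buy(price=98, qty=1): fills=none; bids=[#2:1@98] asks=[-]
After op 3 [order #3] limit_sell(price=98, qty=5): fills=#2x#3:1@98; bids=[-] asks=[#3:4@98]
After op 4 [order #4] limit_sell(price=104, qty=7): fills=none; bids=[-] asks=[#3:4@98 #4:7@104]
After op 5 [order #5] market_buy(qty=3): fills=#5x#3:3@98; bids=[-] asks=[#3:1@98 #4:7@104]
After op 6 [order #6] limit_sell(price=96, qty=3): fills=none; bids=[-] asks=[#6:3@96 #3:1@98 #4:7@104]
After op 7 [order #7] limit_buy(price=102, qty=10): fills=#7x#6:3@96 #7x#3:1@98; bids=[#7:6@102] asks=[#4:7@104]
After op 8 [order #8] market_buy(qty=3): fills=#8x#4:3@104; bids=[#7:6@102] asks=[#4:4@104]
After op 9 [order #9] limit_buy(price=100, qty=4): fills=none; bids=[#7:6@102 #9:4@100] asks=[#4:4@104]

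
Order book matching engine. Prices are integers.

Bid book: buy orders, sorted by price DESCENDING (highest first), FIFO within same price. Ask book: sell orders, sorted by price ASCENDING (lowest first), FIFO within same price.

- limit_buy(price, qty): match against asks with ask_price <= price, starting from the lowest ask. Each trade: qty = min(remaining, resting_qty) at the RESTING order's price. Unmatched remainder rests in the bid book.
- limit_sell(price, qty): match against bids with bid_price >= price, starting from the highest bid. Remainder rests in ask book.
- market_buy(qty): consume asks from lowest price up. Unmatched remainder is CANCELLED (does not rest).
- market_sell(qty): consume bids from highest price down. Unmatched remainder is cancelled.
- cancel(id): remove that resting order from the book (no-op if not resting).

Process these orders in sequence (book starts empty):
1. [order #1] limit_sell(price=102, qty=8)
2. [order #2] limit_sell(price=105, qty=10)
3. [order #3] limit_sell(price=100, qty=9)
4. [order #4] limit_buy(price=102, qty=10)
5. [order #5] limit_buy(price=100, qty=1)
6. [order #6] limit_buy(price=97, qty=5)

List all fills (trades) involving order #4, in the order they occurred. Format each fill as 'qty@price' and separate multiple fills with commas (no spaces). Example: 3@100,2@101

After op 1 [order #1] limit_sell(price=102, qty=8): fills=none; bids=[-] asks=[#1:8@102]
After op 2 [order #2] limit_sell(price=105, qty=10): fills=none; bids=[-] asks=[#1:8@102 #2:10@105]
After op 3 [order #3] limit_sell(price=100, qty=9): fills=none; bids=[-] asks=[#3:9@100 #1:8@102 #2:10@105]
After op 4 [order #4] limit_buy(price=102, qty=10): fills=#4x#3:9@100 #4x#1:1@102; bids=[-] asks=[#1:7@102 #2:10@105]
After op 5 [order #5] limit_buy(price=100, qty=1): fills=none; bids=[#5:1@100] asks=[#1:7@102 #2:10@105]
After op 6 [order #6] limit_buy(price=97, qty=5): fills=none; bids=[#5:1@100 #6:5@97] asks=[#1:7@102 #2:10@105]

Answer: 9@100,1@102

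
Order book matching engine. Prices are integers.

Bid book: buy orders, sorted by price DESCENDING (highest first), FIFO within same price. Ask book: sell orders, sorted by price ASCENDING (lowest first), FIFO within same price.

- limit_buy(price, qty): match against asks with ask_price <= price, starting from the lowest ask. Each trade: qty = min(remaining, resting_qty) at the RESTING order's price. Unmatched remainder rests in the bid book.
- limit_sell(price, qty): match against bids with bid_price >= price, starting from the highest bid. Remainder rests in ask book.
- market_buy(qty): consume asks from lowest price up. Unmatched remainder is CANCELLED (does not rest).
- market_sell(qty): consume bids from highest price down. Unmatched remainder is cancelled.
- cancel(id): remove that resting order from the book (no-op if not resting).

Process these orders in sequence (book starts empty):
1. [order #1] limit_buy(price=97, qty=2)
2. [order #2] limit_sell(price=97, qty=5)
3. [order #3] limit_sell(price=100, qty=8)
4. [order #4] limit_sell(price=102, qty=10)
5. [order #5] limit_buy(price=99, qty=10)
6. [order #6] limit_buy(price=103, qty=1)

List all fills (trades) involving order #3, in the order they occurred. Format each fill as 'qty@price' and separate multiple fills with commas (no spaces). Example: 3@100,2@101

After op 1 [order #1] limit_buy(price=97, qty=2): fills=none; bids=[#1:2@97] asks=[-]
After op 2 [order #2] limit_sell(price=97, qty=5): fills=#1x#2:2@97; bids=[-] asks=[#2:3@97]
After op 3 [order #3] limit_sell(price=100, qty=8): fills=none; bids=[-] asks=[#2:3@97 #3:8@100]
After op 4 [order #4] limit_sell(price=102, qty=10): fills=none; bids=[-] asks=[#2:3@97 #3:8@100 #4:10@102]
After op 5 [order #5] limit_buy(price=99, qty=10): fills=#5x#2:3@97; bids=[#5:7@99] asks=[#3:8@100 #4:10@102]
After op 6 [order #6] limit_buy(price=103, qty=1): fills=#6x#3:1@100; bids=[#5:7@99] asks=[#3:7@100 #4:10@102]

Answer: 1@100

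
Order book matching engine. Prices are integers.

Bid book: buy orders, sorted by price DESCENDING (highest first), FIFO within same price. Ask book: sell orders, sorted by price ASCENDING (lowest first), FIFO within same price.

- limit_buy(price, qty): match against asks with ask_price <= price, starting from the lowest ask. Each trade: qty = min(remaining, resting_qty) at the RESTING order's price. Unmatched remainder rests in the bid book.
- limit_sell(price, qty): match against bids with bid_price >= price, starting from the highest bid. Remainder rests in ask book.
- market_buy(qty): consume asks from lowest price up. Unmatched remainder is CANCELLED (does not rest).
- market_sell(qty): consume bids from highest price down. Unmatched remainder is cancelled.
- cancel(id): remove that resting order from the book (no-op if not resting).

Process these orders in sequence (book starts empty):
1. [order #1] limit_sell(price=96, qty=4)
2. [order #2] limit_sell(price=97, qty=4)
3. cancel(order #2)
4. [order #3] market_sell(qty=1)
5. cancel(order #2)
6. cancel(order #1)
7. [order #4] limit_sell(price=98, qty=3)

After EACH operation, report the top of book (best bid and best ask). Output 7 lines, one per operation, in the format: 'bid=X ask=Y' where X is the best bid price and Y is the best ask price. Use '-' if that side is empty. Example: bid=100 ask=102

After op 1 [order #1] limit_sell(price=96, qty=4): fills=none; bids=[-] asks=[#1:4@96]
After op 2 [order #2] limit_sell(price=97, qty=4): fills=none; bids=[-] asks=[#1:4@96 #2:4@97]
After op 3 cancel(order #2): fills=none; bids=[-] asks=[#1:4@96]
After op 4 [order #3] market_sell(qty=1): fills=none; bids=[-] asks=[#1:4@96]
After op 5 cancel(order #2): fills=none; bids=[-] asks=[#1:4@96]
After op 6 cancel(order #1): fills=none; bids=[-] asks=[-]
After op 7 [order #4] limit_sell(price=98, qty=3): fills=none; bids=[-] asks=[#4:3@98]

Answer: bid=- ask=96
bid=- ask=96
bid=- ask=96
bid=- ask=96
bid=- ask=96
bid=- ask=-
bid=- ask=98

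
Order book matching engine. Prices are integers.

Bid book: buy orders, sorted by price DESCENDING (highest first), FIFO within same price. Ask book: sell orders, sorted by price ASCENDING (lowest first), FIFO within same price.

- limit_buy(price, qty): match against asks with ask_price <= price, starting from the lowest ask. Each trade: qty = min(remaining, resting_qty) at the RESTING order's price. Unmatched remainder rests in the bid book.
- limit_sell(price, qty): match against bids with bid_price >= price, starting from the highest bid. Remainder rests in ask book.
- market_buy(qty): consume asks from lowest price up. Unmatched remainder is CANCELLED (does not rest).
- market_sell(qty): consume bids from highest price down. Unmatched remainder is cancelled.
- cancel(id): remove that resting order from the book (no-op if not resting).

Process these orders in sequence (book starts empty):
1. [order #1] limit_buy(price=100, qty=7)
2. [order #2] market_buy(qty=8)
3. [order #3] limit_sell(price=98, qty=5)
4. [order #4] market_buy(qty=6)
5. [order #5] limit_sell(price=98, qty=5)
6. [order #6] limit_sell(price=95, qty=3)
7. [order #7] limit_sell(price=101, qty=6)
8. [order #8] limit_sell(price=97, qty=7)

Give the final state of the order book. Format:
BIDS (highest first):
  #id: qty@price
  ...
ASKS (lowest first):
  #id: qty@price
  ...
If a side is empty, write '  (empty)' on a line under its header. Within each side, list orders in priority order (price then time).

After op 1 [order #1] limit_buy(price=100, qty=7): fills=none; bids=[#1:7@100] asks=[-]
After op 2 [order #2] market_buy(qty=8): fills=none; bids=[#1:7@100] asks=[-]
After op 3 [order #3] limit_sell(price=98, qty=5): fills=#1x#3:5@100; bids=[#1:2@100] asks=[-]
After op 4 [order #4] market_buy(qty=6): fills=none; bids=[#1:2@100] asks=[-]
After op 5 [order #5] limit_sell(price=98, qty=5): fills=#1x#5:2@100; bids=[-] asks=[#5:3@98]
After op 6 [order #6] limit_sell(price=95, qty=3): fills=none; bids=[-] asks=[#6:3@95 #5:3@98]
After op 7 [order #7] limit_sell(price=101, qty=6): fills=none; bids=[-] asks=[#6:3@95 #5:3@98 #7:6@101]
After op 8 [order #8] limit_sell(price=97, qty=7): fills=none; bids=[-] asks=[#6:3@95 #8:7@97 #5:3@98 #7:6@101]

Answer: BIDS (highest first):
  (empty)
ASKS (lowest first):
  #6: 3@95
  #8: 7@97
  #5: 3@98
  #7: 6@101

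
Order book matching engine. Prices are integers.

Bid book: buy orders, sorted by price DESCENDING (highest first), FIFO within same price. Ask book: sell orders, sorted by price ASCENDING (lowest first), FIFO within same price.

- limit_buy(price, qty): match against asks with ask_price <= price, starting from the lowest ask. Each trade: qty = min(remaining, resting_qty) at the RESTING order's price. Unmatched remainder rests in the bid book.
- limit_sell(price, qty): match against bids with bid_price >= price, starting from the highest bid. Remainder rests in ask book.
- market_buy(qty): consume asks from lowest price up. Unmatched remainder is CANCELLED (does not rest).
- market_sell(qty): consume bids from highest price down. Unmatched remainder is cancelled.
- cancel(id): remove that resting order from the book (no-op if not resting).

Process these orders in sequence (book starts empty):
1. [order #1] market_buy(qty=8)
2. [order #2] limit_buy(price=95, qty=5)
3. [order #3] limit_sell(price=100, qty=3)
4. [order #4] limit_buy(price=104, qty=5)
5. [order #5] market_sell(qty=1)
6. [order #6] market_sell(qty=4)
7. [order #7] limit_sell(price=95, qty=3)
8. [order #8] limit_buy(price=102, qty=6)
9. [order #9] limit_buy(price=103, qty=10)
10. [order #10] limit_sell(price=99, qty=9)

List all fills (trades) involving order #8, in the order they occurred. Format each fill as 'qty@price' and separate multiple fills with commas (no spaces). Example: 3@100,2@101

After op 1 [order #1] market_buy(qty=8): fills=none; bids=[-] asks=[-]
After op 2 [order #2] limit_buy(price=95, qty=5): fills=none; bids=[#2:5@95] asks=[-]
After op 3 [order #3] limit_sell(price=100, qty=3): fills=none; bids=[#2:5@95] asks=[#3:3@100]
After op 4 [order #4] limit_buy(price=104, qty=5): fills=#4x#3:3@100; bids=[#4:2@104 #2:5@95] asks=[-]
After op 5 [order #5] market_sell(qty=1): fills=#4x#5:1@104; bids=[#4:1@104 #2:5@95] asks=[-]
After op 6 [order #6] market_sell(qty=4): fills=#4x#6:1@104 #2x#6:3@95; bids=[#2:2@95] asks=[-]
After op 7 [order #7] limit_sell(price=95, qty=3): fills=#2x#7:2@95; bids=[-] asks=[#7:1@95]
After op 8 [order #8] limit_buy(price=102, qty=6): fills=#8x#7:1@95; bids=[#8:5@102] asks=[-]
After op 9 [order #9] limit_buy(price=103, qty=10): fills=none; bids=[#9:10@103 #8:5@102] asks=[-]
After op 10 [order #10] limit_sell(price=99, qty=9): fills=#9x#10:9@103; bids=[#9:1@103 #8:5@102] asks=[-]

Answer: 1@95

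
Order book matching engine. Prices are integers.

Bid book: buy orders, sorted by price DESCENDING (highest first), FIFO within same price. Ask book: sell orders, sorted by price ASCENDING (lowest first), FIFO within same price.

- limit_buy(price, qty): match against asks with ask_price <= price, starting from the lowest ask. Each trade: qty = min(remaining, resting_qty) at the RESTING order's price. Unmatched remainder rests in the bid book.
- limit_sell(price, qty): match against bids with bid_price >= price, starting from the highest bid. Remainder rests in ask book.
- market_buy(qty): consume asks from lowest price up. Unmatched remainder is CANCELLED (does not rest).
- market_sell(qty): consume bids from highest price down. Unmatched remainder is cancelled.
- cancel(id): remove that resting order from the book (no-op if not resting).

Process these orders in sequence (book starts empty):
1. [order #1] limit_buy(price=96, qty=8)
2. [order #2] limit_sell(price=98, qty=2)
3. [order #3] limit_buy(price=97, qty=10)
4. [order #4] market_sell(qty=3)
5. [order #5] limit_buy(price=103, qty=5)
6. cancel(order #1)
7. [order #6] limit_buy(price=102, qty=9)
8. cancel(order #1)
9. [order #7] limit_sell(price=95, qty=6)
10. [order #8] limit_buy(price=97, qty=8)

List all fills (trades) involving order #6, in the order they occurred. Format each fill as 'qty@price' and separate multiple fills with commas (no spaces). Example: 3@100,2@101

Answer: 3@102

Derivation:
After op 1 [order #1] limit_buy(price=96, qty=8): fills=none; bids=[#1:8@96] asks=[-]
After op 2 [order #2] limit_sell(price=98, qty=2): fills=none; bids=[#1:8@96] asks=[#2:2@98]
After op 3 [order #3] limit_buy(price=97, qty=10): fills=none; bids=[#3:10@97 #1:8@96] asks=[#2:2@98]
After op 4 [order #4] market_sell(qty=3): fills=#3x#4:3@97; bids=[#3:7@97 #1:8@96] asks=[#2:2@98]
After op 5 [order #5] limit_buy(price=103, qty=5): fills=#5x#2:2@98; bids=[#5:3@103 #3:7@97 #1:8@96] asks=[-]
After op 6 cancel(order #1): fills=none; bids=[#5:3@103 #3:7@97] asks=[-]
After op 7 [order #6] limit_buy(price=102, qty=9): fills=none; bids=[#5:3@103 #6:9@102 #3:7@97] asks=[-]
After op 8 cancel(order #1): fills=none; bids=[#5:3@103 #6:9@102 #3:7@97] asks=[-]
After op 9 [order #7] limit_sell(price=95, qty=6): fills=#5x#7:3@103 #6x#7:3@102; bids=[#6:6@102 #3:7@97] asks=[-]
After op 10 [order #8] limit_buy(price=97, qty=8): fills=none; bids=[#6:6@102 #3:7@97 #8:8@97] asks=[-]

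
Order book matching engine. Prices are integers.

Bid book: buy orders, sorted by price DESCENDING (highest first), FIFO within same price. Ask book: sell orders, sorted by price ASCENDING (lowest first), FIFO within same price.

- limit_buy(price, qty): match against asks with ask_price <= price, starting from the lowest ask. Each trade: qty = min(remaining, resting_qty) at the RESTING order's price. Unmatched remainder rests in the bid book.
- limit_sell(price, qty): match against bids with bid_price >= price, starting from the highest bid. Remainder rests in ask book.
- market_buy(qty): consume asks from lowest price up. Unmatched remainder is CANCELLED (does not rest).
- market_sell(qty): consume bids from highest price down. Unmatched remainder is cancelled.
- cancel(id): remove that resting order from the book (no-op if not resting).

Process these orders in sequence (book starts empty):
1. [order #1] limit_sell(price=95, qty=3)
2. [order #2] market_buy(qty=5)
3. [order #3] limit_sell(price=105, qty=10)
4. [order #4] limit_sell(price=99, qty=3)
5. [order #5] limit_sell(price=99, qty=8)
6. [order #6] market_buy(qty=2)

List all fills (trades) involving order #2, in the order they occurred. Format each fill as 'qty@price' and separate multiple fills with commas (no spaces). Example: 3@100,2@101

Answer: 3@95

Derivation:
After op 1 [order #1] limit_sell(price=95, qty=3): fills=none; bids=[-] asks=[#1:3@95]
After op 2 [order #2] market_buy(qty=5): fills=#2x#1:3@95; bids=[-] asks=[-]
After op 3 [order #3] limit_sell(price=105, qty=10): fills=none; bids=[-] asks=[#3:10@105]
After op 4 [order #4] limit_sell(price=99, qty=3): fills=none; bids=[-] asks=[#4:3@99 #3:10@105]
After op 5 [order #5] limit_sell(price=99, qty=8): fills=none; bids=[-] asks=[#4:3@99 #5:8@99 #3:10@105]
After op 6 [order #6] market_buy(qty=2): fills=#6x#4:2@99; bids=[-] asks=[#4:1@99 #5:8@99 #3:10@105]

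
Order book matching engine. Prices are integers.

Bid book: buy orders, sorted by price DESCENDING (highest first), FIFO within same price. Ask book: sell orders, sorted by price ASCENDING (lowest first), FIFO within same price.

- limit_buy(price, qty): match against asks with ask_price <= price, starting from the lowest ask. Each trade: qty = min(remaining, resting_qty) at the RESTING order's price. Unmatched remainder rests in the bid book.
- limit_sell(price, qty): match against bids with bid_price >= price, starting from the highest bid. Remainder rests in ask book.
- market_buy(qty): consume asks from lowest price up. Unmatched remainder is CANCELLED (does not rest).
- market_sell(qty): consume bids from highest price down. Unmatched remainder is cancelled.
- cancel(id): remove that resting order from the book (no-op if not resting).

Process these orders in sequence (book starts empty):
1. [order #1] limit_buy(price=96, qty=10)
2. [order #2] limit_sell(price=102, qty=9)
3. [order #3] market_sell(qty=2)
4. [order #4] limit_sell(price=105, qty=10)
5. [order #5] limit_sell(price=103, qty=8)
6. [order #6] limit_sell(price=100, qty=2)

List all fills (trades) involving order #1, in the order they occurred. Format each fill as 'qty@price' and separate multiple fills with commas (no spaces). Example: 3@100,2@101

Answer: 2@96

Derivation:
After op 1 [order #1] limit_buy(price=96, qty=10): fills=none; bids=[#1:10@96] asks=[-]
After op 2 [order #2] limit_sell(price=102, qty=9): fills=none; bids=[#1:10@96] asks=[#2:9@102]
After op 3 [order #3] market_sell(qty=2): fills=#1x#3:2@96; bids=[#1:8@96] asks=[#2:9@102]
After op 4 [order #4] limit_sell(price=105, qty=10): fills=none; bids=[#1:8@96] asks=[#2:9@102 #4:10@105]
After op 5 [order #5] limit_sell(price=103, qty=8): fills=none; bids=[#1:8@96] asks=[#2:9@102 #5:8@103 #4:10@105]
After op 6 [order #6] limit_sell(price=100, qty=2): fills=none; bids=[#1:8@96] asks=[#6:2@100 #2:9@102 #5:8@103 #4:10@105]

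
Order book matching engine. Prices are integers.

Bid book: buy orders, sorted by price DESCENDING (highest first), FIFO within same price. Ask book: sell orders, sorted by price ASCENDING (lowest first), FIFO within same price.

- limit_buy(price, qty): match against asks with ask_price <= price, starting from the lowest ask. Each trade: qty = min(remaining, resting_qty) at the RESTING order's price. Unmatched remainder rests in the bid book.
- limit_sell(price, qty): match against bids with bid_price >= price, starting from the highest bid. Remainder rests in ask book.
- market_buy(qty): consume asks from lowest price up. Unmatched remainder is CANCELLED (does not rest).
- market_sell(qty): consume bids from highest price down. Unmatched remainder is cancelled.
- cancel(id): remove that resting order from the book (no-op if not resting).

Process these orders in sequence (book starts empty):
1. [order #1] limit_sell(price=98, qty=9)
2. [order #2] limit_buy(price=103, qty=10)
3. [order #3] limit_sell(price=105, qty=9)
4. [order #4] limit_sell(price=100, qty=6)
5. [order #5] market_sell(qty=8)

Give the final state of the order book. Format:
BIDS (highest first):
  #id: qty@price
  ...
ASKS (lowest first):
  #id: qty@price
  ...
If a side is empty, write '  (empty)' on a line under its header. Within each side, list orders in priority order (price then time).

Answer: BIDS (highest first):
  (empty)
ASKS (lowest first):
  #4: 5@100
  #3: 9@105

Derivation:
After op 1 [order #1] limit_sell(price=98, qty=9): fills=none; bids=[-] asks=[#1:9@98]
After op 2 [order #2] limit_buy(price=103, qty=10): fills=#2x#1:9@98; bids=[#2:1@103] asks=[-]
After op 3 [order #3] limit_sell(price=105, qty=9): fills=none; bids=[#2:1@103] asks=[#3:9@105]
After op 4 [order #4] limit_sell(price=100, qty=6): fills=#2x#4:1@103; bids=[-] asks=[#4:5@100 #3:9@105]
After op 5 [order #5] market_sell(qty=8): fills=none; bids=[-] asks=[#4:5@100 #3:9@105]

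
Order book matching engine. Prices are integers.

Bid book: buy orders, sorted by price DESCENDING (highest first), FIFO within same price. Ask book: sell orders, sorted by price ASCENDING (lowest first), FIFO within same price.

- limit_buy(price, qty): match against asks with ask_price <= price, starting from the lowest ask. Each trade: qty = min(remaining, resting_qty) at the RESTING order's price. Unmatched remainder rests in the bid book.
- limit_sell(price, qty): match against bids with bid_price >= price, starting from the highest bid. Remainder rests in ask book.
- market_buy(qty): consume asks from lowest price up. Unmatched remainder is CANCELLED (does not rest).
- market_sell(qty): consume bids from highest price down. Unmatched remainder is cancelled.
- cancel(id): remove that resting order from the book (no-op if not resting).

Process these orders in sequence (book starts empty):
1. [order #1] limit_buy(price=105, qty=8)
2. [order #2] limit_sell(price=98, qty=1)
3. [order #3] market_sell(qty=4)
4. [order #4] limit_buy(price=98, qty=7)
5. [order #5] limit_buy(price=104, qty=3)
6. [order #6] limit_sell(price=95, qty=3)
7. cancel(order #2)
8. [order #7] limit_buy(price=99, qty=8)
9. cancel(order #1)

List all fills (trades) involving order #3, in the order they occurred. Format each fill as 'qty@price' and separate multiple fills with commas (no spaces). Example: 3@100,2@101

After op 1 [order #1] limit_buy(price=105, qty=8): fills=none; bids=[#1:8@105] asks=[-]
After op 2 [order #2] limit_sell(price=98, qty=1): fills=#1x#2:1@105; bids=[#1:7@105] asks=[-]
After op 3 [order #3] market_sell(qty=4): fills=#1x#3:4@105; bids=[#1:3@105] asks=[-]
After op 4 [order #4] limit_buy(price=98, qty=7): fills=none; bids=[#1:3@105 #4:7@98] asks=[-]
After op 5 [order #5] limit_buy(price=104, qty=3): fills=none; bids=[#1:3@105 #5:3@104 #4:7@98] asks=[-]
After op 6 [order #6] limit_sell(price=95, qty=3): fills=#1x#6:3@105; bids=[#5:3@104 #4:7@98] asks=[-]
After op 7 cancel(order #2): fills=none; bids=[#5:3@104 #4:7@98] asks=[-]
After op 8 [order #7] limit_buy(price=99, qty=8): fills=none; bids=[#5:3@104 #7:8@99 #4:7@98] asks=[-]
After op 9 cancel(order #1): fills=none; bids=[#5:3@104 #7:8@99 #4:7@98] asks=[-]

Answer: 4@105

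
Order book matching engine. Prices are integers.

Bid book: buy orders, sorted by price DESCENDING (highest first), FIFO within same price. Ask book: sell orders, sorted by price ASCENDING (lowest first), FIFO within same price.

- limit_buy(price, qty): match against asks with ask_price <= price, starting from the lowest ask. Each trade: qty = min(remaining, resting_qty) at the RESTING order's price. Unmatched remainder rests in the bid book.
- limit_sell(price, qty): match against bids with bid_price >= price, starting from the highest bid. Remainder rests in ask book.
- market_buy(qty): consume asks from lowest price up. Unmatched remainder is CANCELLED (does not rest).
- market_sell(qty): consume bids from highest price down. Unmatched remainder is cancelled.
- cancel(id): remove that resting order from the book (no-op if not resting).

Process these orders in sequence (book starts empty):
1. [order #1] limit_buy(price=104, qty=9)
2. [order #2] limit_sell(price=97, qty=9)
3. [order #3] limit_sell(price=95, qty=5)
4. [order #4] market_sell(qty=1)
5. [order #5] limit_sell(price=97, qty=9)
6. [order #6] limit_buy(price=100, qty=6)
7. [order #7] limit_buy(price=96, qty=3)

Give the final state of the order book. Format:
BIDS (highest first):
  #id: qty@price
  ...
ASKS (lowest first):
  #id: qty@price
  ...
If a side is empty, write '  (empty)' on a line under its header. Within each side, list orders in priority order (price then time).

After op 1 [order #1] limit_buy(price=104, qty=9): fills=none; bids=[#1:9@104] asks=[-]
After op 2 [order #2] limit_sell(price=97, qty=9): fills=#1x#2:9@104; bids=[-] asks=[-]
After op 3 [order #3] limit_sell(price=95, qty=5): fills=none; bids=[-] asks=[#3:5@95]
After op 4 [order #4] market_sell(qty=1): fills=none; bids=[-] asks=[#3:5@95]
After op 5 [order #5] limit_sell(price=97, qty=9): fills=none; bids=[-] asks=[#3:5@95 #5:9@97]
After op 6 [order #6] limit_buy(price=100, qty=6): fills=#6x#3:5@95 #6x#5:1@97; bids=[-] asks=[#5:8@97]
After op 7 [order #7] limit_buy(price=96, qty=3): fills=none; bids=[#7:3@96] asks=[#5:8@97]

Answer: BIDS (highest first):
  #7: 3@96
ASKS (lowest first):
  #5: 8@97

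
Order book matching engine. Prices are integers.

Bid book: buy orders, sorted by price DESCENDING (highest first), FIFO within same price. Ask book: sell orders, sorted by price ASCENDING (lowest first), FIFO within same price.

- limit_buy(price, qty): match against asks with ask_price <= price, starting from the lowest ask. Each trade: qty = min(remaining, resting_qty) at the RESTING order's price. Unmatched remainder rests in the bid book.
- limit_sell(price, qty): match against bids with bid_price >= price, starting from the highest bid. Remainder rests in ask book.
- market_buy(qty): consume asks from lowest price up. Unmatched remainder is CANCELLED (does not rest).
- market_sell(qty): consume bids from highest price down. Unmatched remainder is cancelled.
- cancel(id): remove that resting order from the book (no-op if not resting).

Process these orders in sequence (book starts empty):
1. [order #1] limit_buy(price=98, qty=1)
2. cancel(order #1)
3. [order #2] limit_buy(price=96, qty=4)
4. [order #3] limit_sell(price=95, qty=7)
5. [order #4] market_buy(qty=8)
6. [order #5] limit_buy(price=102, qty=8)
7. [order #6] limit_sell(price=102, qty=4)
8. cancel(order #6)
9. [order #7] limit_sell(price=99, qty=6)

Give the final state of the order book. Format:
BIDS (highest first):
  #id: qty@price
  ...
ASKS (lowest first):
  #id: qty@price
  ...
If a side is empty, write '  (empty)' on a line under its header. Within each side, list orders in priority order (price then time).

Answer: BIDS (highest first):
  (empty)
ASKS (lowest first):
  #7: 2@99

Derivation:
After op 1 [order #1] limit_buy(price=98, qty=1): fills=none; bids=[#1:1@98] asks=[-]
After op 2 cancel(order #1): fills=none; bids=[-] asks=[-]
After op 3 [order #2] limit_buy(price=96, qty=4): fills=none; bids=[#2:4@96] asks=[-]
After op 4 [order #3] limit_sell(price=95, qty=7): fills=#2x#3:4@96; bids=[-] asks=[#3:3@95]
After op 5 [order #4] market_buy(qty=8): fills=#4x#3:3@95; bids=[-] asks=[-]
After op 6 [order #5] limit_buy(price=102, qty=8): fills=none; bids=[#5:8@102] asks=[-]
After op 7 [order #6] limit_sell(price=102, qty=4): fills=#5x#6:4@102; bids=[#5:4@102] asks=[-]
After op 8 cancel(order #6): fills=none; bids=[#5:4@102] asks=[-]
After op 9 [order #7] limit_sell(price=99, qty=6): fills=#5x#7:4@102; bids=[-] asks=[#7:2@99]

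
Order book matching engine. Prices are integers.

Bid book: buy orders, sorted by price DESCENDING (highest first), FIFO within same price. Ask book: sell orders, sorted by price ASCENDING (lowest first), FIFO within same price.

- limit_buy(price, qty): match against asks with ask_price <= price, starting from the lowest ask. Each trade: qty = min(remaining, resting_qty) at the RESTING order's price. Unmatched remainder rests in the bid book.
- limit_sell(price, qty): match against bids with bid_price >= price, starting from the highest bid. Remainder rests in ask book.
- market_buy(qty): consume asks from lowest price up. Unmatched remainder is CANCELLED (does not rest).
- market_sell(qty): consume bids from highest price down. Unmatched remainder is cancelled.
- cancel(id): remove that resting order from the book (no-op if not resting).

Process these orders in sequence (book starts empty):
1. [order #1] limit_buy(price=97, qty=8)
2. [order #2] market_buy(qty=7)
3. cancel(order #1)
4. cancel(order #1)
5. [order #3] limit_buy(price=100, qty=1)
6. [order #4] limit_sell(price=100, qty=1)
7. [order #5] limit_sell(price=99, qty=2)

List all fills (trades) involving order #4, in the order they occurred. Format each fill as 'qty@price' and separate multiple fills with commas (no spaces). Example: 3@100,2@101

After op 1 [order #1] limit_buy(price=97, qty=8): fills=none; bids=[#1:8@97] asks=[-]
After op 2 [order #2] market_buy(qty=7): fills=none; bids=[#1:8@97] asks=[-]
After op 3 cancel(order #1): fills=none; bids=[-] asks=[-]
After op 4 cancel(order #1): fills=none; bids=[-] asks=[-]
After op 5 [order #3] limit_buy(price=100, qty=1): fills=none; bids=[#3:1@100] asks=[-]
After op 6 [order #4] limit_sell(price=100, qty=1): fills=#3x#4:1@100; bids=[-] asks=[-]
After op 7 [order #5] limit_sell(price=99, qty=2): fills=none; bids=[-] asks=[#5:2@99]

Answer: 1@100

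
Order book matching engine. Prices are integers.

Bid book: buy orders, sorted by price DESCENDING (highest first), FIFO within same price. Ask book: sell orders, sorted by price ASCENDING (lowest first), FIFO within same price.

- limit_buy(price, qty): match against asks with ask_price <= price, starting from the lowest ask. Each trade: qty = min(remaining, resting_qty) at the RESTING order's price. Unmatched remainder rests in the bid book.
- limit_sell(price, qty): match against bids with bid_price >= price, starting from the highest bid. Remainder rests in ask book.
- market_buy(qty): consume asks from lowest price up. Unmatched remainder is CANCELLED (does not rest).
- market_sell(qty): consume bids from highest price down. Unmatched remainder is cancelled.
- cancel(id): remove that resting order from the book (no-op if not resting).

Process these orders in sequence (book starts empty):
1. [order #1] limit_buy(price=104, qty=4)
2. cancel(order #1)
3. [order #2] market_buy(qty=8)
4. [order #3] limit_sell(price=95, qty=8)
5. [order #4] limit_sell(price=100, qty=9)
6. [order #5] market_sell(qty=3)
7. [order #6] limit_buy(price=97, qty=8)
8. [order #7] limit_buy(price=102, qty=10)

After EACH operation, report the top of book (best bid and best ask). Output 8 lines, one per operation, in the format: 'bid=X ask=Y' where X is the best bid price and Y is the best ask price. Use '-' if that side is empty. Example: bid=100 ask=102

Answer: bid=104 ask=-
bid=- ask=-
bid=- ask=-
bid=- ask=95
bid=- ask=95
bid=- ask=95
bid=- ask=100
bid=102 ask=-

Derivation:
After op 1 [order #1] limit_buy(price=104, qty=4): fills=none; bids=[#1:4@104] asks=[-]
After op 2 cancel(order #1): fills=none; bids=[-] asks=[-]
After op 3 [order #2] market_buy(qty=8): fills=none; bids=[-] asks=[-]
After op 4 [order #3] limit_sell(price=95, qty=8): fills=none; bids=[-] asks=[#3:8@95]
After op 5 [order #4] limit_sell(price=100, qty=9): fills=none; bids=[-] asks=[#3:8@95 #4:9@100]
After op 6 [order #5] market_sell(qty=3): fills=none; bids=[-] asks=[#3:8@95 #4:9@100]
After op 7 [order #6] limit_buy(price=97, qty=8): fills=#6x#3:8@95; bids=[-] asks=[#4:9@100]
After op 8 [order #7] limit_buy(price=102, qty=10): fills=#7x#4:9@100; bids=[#7:1@102] asks=[-]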